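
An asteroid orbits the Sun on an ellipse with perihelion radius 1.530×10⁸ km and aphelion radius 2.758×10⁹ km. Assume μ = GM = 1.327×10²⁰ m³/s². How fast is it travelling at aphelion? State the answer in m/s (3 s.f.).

v ≈ 2250 m/s

Semi-major axis a = (r_p + r_a)/2 = 1.4555×10⁹ km = 1.456×10¹² m.
Vis-viva: v² = μ(2/r − 1/a) = 1.327×10²⁰ × (7.252×10⁻¹³ − 6.870×10⁻¹³) = 5.058×10⁶ m²/s².
v = 2249 m/s.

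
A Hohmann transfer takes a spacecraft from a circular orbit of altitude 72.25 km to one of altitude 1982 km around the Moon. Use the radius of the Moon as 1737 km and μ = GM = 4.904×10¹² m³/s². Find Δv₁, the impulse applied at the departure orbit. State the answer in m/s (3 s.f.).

Δv ≈ 263 m/s

r₁ = 1737 + 72.25 = 1809.2 km = 1.8092×10⁶ m.
r₂ = 1737 + 1982 = 3719.0 km = 3.7190×10⁶ m.
Transfer ellipse a_t = (r₁ + r₂)/2 = 2.764×10⁶ m.
At r₁: circular v_c1 = √(μ/r₁) = 1646 m/s; transfer-perilune v_p = √[μ(2/r₁ − 1/a_t)] = 1910 m/s.
Δv₁ = v_p − v_c1 = 263.3 m/s.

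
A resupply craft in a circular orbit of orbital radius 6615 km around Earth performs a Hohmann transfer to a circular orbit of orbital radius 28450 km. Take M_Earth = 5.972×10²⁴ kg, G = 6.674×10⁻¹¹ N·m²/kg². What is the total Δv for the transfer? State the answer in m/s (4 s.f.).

Δv_total ≈ 3570 m/s

μ = GM = 6.674×10⁻¹¹ × 5.972×10²⁴ = 3.986×10¹⁴ m³/s².
r₁ = 6615 km = 6.615×10⁶ m.
r₂ = 28450 km = 2.845×10⁷ m.
Transfer ellipse a_t = (r₁ + r₂)/2 = 1.753×10⁷ m.
At r₁: circular v_c1 = √(μ/r₁) = 7762 m/s; transfer-perigee v_p = √[μ(2/r₁ − 1/a_t)] = 9888 m/s.
Δv₁ = v_p − v_c1 = 2126 m/s.
At r₂: circular v_c2 = √(μ/r₂) = 3743 m/s; transfer-apogee v_a = √[μ(2/r₂ − 1/a_t)] = 2299 m/s.
Δv₂ = v_c2 − v_a = 1444 m/s.
Total Δv = Δv₁ + Δv₂ = 3570 m/s.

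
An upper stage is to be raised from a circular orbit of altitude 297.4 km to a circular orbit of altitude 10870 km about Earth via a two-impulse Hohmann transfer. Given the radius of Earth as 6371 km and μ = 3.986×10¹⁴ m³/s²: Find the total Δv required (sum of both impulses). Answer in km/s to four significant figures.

Δv_total ≈ 2.770 km/s

r₁ = 6371 + 297.4 = 6668.4 km = 6.6684×10⁶ m.
r₂ = 6371 + 10870 = 17241 km = 1.7241×10⁷ m.
Transfer ellipse a_t = (r₁ + r₂)/2 = 1.195×10⁷ m.
At r₁: circular v_c1 = √(μ/r₁) = 7731 m/s; transfer-perigee v_p = √[μ(2/r₁ − 1/a_t)] = 9285 m/s.
Δv₁ = v_p − v_c1 = 1553 m/s.
At r₂: circular v_c2 = √(μ/r₂) = 4808 m/s; transfer-apogee v_a = √[μ(2/r₂ − 1/a_t)] = 3591 m/s.
Δv₂ = v_c2 − v_a = 1217 m/s.
Total Δv = Δv₁ + Δv₂ = 2770 m/s = 2.770 km/s.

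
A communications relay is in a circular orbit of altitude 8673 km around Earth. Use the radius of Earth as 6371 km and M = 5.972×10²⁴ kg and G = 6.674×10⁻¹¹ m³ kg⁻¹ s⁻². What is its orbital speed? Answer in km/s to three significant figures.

v ≈ 5.15 km/s

μ = GM = 6.674×10⁻¹¹ × 5.972×10²⁴ = 3.986×10¹⁴ m³/s².
r = 6371 + 8673 = 15044 km = 1.5044×10⁷ m.
For a circular orbit v = √(μ/r) = √(3.986×10¹⁴ / 1.504×10⁷) = √(2.649×10⁷) = 5147 m/s.
That is 5.147 km/s.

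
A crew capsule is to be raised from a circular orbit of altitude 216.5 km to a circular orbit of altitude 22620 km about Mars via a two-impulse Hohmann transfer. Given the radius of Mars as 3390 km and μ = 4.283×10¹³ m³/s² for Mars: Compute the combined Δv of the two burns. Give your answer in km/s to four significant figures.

Δv_total ≈ 1.771 km/s

r₁ = 3390 + 216.5 = 3606.5 km = 3.6065×10⁶ m.
r₂ = 3390 + 22620 = 26010 km = 2.6010×10⁷ m.
Transfer ellipse a_t = (r₁ + r₂)/2 = 1.481×10⁷ m.
At r₁: circular v_c1 = √(μ/r₁) = 3446 m/s; transfer-periapsis v_p = √[μ(2/r₁ − 1/a_t)] = 4567 m/s.
Δv₁ = v_p − v_c1 = 1121 m/s.
At r₂: circular v_c2 = √(μ/r₂) = 1283 m/s; transfer-apoapsis v_a = √[μ(2/r₂ − 1/a_t)] = 633.3 m/s.
Δv₂ = v_c2 − v_a = 649.9 m/s.
Total Δv = Δv₁ + Δv₂ = 1771 m/s = 1.771 km/s.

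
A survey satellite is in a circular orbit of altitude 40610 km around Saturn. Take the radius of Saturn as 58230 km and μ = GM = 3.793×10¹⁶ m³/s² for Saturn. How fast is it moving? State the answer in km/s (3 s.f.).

v ≈ 19.6 km/s

r = 58230 + 40610 = 98840 km = 9.8840×10⁷ m.
For a circular orbit v = √(μ/r) = √(3.793×10¹⁶ / 9.884×10⁷) = √(3.838×10⁸) = 19590 m/s.
That is 19.59 km/s.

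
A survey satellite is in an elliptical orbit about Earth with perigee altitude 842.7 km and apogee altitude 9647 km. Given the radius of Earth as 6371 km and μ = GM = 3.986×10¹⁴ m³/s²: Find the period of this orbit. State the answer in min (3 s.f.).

T ≈ 208 min

r_p = 6371 + 842.7 = 7213.7 km = 7.2137×10⁶ m.
r_a = 6371 + 9647 = 16018 km = 1.6018×10⁷ m.
Semi-major axis a = (r_p + r_a)/2 = (7213.7 + 16018)/2 = 11616 km = 1.162×10⁷ m.
By Kepler's third law T = 2π√(a³/μ) = 2π × 1.983×10³ = 1.246×10⁴ s.
= 207.7 min.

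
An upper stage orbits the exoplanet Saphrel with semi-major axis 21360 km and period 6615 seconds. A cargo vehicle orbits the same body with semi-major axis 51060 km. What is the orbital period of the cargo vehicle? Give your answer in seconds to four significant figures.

T₂ ≈ 24450 seconds

Kepler's third law: T² ∝ a³, so T₂ = T₁ (a₂/a₁)^(3/2).
a₂/a₁ = 2.390, (a₂/a₁)^(3/2) = 3.696.
T₂ = 6615 × 3.696 = 24450 seconds.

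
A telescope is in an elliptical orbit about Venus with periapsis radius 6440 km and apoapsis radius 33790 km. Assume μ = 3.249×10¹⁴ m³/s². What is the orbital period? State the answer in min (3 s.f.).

T ≈ 524 min

Semi-major axis a = (r_p + r_a)/2 = (6440.0 + 33790)/2 = 20115 km = 2.012×10⁷ m.
By Kepler's third law T = 2π√(a³/μ) = 2π × 5.005×10³ = 3.145×10⁴ s.
= 524.1 min.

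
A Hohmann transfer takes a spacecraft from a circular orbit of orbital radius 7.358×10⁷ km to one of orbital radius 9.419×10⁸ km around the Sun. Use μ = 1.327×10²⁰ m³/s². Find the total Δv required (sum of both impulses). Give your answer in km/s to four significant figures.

r₁ = 7.358×10⁷ km = 7.358×10¹⁰ m.
r₂ = 9.419×10⁸ km = 9.419×10¹¹ m.
Transfer ellipse a_t = (r₁ + r₂)/2 = 5.077×10¹¹ m.
At r₁: circular v_c1 = √(μ/r₁) = 42470 m/s; transfer-perihelion v_p = √[μ(2/r₁ − 1/a_t)] = 57840 m/s.
Δv₁ = v_p − v_c1 = 15370 m/s.
At r₂: circular v_c2 = √(μ/r₂) = 11870 m/s; transfer-aphelion v_a = √[μ(2/r₂ − 1/a_t)] = 4518 m/s.
Δv₂ = v_c2 − v_a = 7351 m/s.
Total Δv = Δv₁ + Δv₂ = 22720 m/s = 22.72 km/s.

Δv_total ≈ 22.72 km/s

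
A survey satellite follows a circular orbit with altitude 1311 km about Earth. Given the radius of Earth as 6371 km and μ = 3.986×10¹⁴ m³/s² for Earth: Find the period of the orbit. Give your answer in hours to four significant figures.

T ≈ 1.861 hours

r = 6371 + 1311 = 7682.0 km = 7.6820×10⁶ m.
Kepler's third law: T = 2π√(r³/μ) = 2π√((7.682×10⁶)³ / 3.986×10¹⁴).
r³/μ = 1.137×10⁶ s², so T = 2π × 1.066×10³ = 6.701×10³ s.
Converting: 6.701×10³ s ÷ 3600 = 1.861 hours.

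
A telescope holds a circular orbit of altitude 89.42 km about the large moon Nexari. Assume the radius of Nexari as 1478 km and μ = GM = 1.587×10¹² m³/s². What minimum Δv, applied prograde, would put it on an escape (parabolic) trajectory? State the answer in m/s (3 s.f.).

r = 1478 + 89.42 = 1567.4 km = 1.5674×10⁶ m.
Circular speed v_c = √(μ/r) = 1006 m/s.
Escape speed v_esc = √(2μ/r) = √2 × v_c = 1423 m/s.
Δv = v_esc − v_c = 416.8 m/s.

Δv ≈ 417 m/s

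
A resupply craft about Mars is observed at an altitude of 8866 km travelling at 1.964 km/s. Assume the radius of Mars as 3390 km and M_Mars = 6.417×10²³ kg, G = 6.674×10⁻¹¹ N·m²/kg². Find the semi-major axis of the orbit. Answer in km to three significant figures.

μ = GM = 6.674×10⁻¹¹ × 6.417×10²³ = 4.283×10¹³ m³/s².
r = 3390 + 8866 = 12256 km = 1.226×10⁷ m.
Specific orbital energy ε = v²/2 − μ/r = (1964)²/2 − 4.283×10¹³/1.226×10⁷ = -1.566×10⁶ J/kg.
Since ε = −μ/(2a), a = −μ/(2ε) = 1.368×10⁷ m = 13676 km.

a ≈ 13700 km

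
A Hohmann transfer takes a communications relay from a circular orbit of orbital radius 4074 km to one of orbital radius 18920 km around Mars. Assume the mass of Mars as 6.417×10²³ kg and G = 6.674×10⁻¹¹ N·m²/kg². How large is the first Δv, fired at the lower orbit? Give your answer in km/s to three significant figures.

μ = GM = 6.674×10⁻¹¹ × 6.417×10²³ = 4.283×10¹³ m³/s².
r₁ = 4074 km = 4.074×10⁶ m.
r₂ = 18920 km = 1.892×10⁷ m.
Transfer ellipse a_t = (r₁ + r₂)/2 = 1.150×10⁷ m.
At r₁: circular v_c1 = √(μ/r₁) = 3242 m/s; transfer-periapsis v_p = √[μ(2/r₁ − 1/a_t)] = 4159 m/s.
Δv₁ = v_p − v_c1 = 917.0 m/s.
= 0.917 km/s.

Δv ≈ 0.917 km/s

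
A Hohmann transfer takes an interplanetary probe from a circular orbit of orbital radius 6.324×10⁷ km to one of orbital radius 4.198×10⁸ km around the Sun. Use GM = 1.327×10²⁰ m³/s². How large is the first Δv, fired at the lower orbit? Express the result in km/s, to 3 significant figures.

r₁ = 6.324×10⁷ km = 6.324×10¹⁰ m.
r₂ = 4.198×10⁸ km = 4.198×10¹¹ m.
Transfer ellipse a_t = (r₁ + r₂)/2 = 2.415×10¹¹ m.
At r₁: circular v_c1 = √(μ/r₁) = 45810 m/s; transfer-perihelion v_p = √[μ(2/r₁ − 1/a_t)] = 60390 m/s.
Δv₁ = v_p − v_c1 = 14580 m/s.
= 14.58 km/s.

Δv ≈ 14.6 km/s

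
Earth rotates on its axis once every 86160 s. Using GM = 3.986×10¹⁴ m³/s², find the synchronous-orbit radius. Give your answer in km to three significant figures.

A synchronous orbit has period T, so by Kepler's third law a = (μT²/4π²)^(1/3).
μT²/4π² = 3.986×10¹⁴ × (8.616×10⁴)² / 39.48 = 7.495×10²² m³.
a = 4.216×10⁷ m = 42163 km.

r_sync ≈ 42200 km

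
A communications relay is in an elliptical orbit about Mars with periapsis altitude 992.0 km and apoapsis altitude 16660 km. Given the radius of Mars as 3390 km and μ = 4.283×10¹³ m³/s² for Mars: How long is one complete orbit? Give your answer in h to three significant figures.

r_p = 3390 + 992.0 = 4382.0 km = 4.3820×10⁶ m.
r_a = 3390 + 16660 = 20050 km = 2.0050×10⁷ m.
Semi-major axis a = (r_p + r_a)/2 = (4382.0 + 20050)/2 = 12216 km = 1.222×10⁷ m.
By Kepler's third law T = 2π√(a³/μ) = 2π × 6.524×10³ = 4.099×10⁴ s.
= 11.39 h.

T ≈ 11.4 h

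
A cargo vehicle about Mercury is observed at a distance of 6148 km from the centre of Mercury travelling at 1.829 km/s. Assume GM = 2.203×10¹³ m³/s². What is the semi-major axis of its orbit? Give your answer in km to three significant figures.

a ≈ 5770 km

r = 6.148×10⁶ m.
Vis-viva rearranged: 1/a = 2/r − v²/μ = 3.253×10⁻⁷ − 1.518×10⁻⁷ = 1.735×10⁻⁷ m⁻¹.
a = 5.765×10⁶ m = 5765.0 km.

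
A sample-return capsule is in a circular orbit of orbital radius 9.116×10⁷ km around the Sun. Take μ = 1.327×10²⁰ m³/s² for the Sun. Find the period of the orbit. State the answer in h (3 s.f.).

r = 9.116×10⁷ km = 9.116×10¹⁰ m.
Kepler's third law: T = 2π√(r³/μ) = 2π√((9.116×10¹⁰)³ / 1.327×10²⁰).
r³/μ = 5.709×10¹² s², so T = 2π × 2.389×10⁶ = 1.501×10⁷ s.
Converting: 1.501×10⁷ s ÷ 3600 = 4170 h.

T ≈ 4170 h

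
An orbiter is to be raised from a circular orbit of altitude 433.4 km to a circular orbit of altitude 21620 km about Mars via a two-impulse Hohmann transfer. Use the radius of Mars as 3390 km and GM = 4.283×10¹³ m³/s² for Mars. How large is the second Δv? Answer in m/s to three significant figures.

Δv ≈ 635 m/s

r₁ = 3390 + 433.4 = 3823.4 km = 3.8234×10⁶ m.
r₂ = 3390 + 21620 = 25010 km = 2.5010×10⁷ m.
Transfer ellipse a_t = (r₁ + r₂)/2 = 1.442×10⁷ m.
At r₁: circular v_c1 = √(μ/r₁) = 3347 m/s; transfer-periapsis v_p = √[μ(2/r₁ − 1/a_t)] = 4408 m/s.
At r₂: circular v_c2 = √(μ/r₂) = 1309 m/s; transfer-apoapsis v_a = √[μ(2/r₂ − 1/a_t)] = 673.9 m/s.
Δv₂ = v_c2 − v_a = 634.7 m/s.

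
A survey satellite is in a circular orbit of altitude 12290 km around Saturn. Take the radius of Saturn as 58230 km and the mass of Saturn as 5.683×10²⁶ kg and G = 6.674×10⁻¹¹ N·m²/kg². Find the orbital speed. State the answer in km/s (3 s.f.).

v ≈ 23.2 km/s

μ = GM = 6.674×10⁻¹¹ × 5.683×10²⁶ = 3.793×10¹⁶ m³/s².
r = 58230 + 12290 = 70520 km = 7.0520×10⁷ m.
For a circular orbit v = √(μ/r) = √(3.793×10¹⁶ / 7.052×10⁷) = √(5.378×10⁸) = 23190 m/s.
That is 23.19 km/s.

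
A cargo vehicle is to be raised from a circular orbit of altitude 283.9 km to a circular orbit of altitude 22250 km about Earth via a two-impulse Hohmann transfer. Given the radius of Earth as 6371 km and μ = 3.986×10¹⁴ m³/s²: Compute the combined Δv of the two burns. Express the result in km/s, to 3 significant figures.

Δv_total ≈ 3.56 km/s

r₁ = 6371 + 283.9 = 6654.9 km = 6.6549×10⁶ m.
r₂ = 6371 + 22250 = 28621 km = 2.8621×10⁷ m.
Transfer ellipse a_t = (r₁ + r₂)/2 = 1.764×10⁷ m.
At r₁: circular v_c1 = √(μ/r₁) = 7739 m/s; transfer-perigee v_p = √[μ(2/r₁ − 1/a_t)] = 9859 m/s.
Δv₁ = v_p − v_c1 = 2119 m/s.
At r₂: circular v_c2 = √(μ/r₂) = 3732 m/s; transfer-apogee v_a = √[μ(2/r₂ − 1/a_t)] = 2292 m/s.
Δv₂ = v_c2 − v_a = 1440 m/s.
Total Δv = Δv₁ + Δv₂ = 3559 m/s = 3.559 km/s.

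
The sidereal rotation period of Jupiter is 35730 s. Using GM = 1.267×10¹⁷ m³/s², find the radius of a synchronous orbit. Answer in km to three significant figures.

A synchronous orbit has period T, so by Kepler's third law a = (μT²/4π²)^(1/3).
μT²/4π² = 1.267×10¹⁷ × (3.573×10⁴)² / 39.48 = 4.097×10²⁴ m³.
a = 1.600×10⁸ m = 1.6002×10⁵ km.

r_sync ≈ 1.60×10⁵ km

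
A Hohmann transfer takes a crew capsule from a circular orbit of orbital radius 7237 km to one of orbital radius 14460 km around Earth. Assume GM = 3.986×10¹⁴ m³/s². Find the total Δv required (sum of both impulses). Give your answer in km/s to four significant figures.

Δv_total ≈ 2.109 km/s

r₁ = 7237 km = 7.237×10⁶ m.
r₂ = 14460 km = 1.446×10⁷ m.
Transfer ellipse a_t = (r₁ + r₂)/2 = 1.085×10⁷ m.
At r₁: circular v_c1 = √(μ/r₁) = 7421 m/s; transfer-perigee v_p = √[μ(2/r₁ − 1/a_t)] = 8568 m/s.
Δv₁ = v_p − v_c1 = 1147 m/s.
At r₂: circular v_c2 = √(μ/r₂) = 5250 m/s; transfer-apogee v_a = √[μ(2/r₂ − 1/a_t)] = 4288 m/s.
Δv₂ = v_c2 − v_a = 962.1 m/s.
Total Δv = Δv₁ + Δv₂ = 2109 m/s = 2.109 km/s.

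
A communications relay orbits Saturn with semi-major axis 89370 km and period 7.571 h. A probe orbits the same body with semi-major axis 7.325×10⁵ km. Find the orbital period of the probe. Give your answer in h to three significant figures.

T₂ ≈ 178 h

Kepler's third law: T² ∝ a³, so T₂ = T₁ (a₂/a₁)^(3/2).
a₂/a₁ = 8.196, (a₂/a₁)^(3/2) = 23.47.
T₂ = 7.571 × 23.47 = 177.7 h.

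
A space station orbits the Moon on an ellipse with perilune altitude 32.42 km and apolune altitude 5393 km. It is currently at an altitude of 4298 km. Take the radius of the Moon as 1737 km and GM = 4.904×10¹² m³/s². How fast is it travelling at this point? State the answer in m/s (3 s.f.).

v ≈ 723 m/s

r_p = 1737 + 32.42 = 1769.4 km = 1.7694×10⁶ m.
r_a = 1737 + 5393 = 7130.0 km = 7.1300×10⁶ m.
r = 1737 + 4298 = 6035.0 km = 6.035×10⁶ m.
Semi-major axis a = (r_p + r_a)/2 = 4449.7 km = 4.450×10⁶ m.
Vis-viva: v² = μ(2/r − 1/a) = 4.904×10¹² × (3.314×10⁻⁷ − 2.247×10⁻⁷) = 5.231×10⁵ m²/s².
v = 723.3 m/s.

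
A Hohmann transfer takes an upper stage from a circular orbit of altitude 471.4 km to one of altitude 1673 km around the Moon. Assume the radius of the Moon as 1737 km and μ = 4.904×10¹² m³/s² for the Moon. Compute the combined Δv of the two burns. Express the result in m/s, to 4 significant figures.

r₁ = 1737 + 471.4 = 2208.4 km = 2.2084×10⁶ m.
r₂ = 1737 + 1673 = 3410.0 km = 3.4100×10⁶ m.
Transfer ellipse a_t = (r₁ + r₂)/2 = 2.809×10⁶ m.
At r₁: circular v_c1 = √(μ/r₁) = 1490 m/s; transfer-perilune v_p = √[μ(2/r₁ − 1/a_t)] = 1642 m/s.
Δv₁ = v_p − v_c1 = 151.6 m/s.
At r₂: circular v_c2 = √(μ/r₂) = 1199 m/s; transfer-apolune v_a = √[μ(2/r₂ − 1/a_t)] = 1063 m/s.
Δv₂ = v_c2 − v_a = 135.9 m/s.
Total Δv = Δv₁ + Δv₂ = 287.6 m/s.

Δv_total ≈ 287.6 m/s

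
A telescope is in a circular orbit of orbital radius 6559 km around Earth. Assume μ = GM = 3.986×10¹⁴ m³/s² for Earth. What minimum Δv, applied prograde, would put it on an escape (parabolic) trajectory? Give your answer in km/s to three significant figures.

r = 6559 km = 6.559×10⁶ m.
Circular speed v_c = √(μ/r) = 7796 m/s.
Escape speed v_esc = √(2μ/r) = √2 × v_c = 11020 m/s.
Δv = v_esc − v_c = 3229 m/s = 3.229 km/s.

Δv ≈ 3.23 km/s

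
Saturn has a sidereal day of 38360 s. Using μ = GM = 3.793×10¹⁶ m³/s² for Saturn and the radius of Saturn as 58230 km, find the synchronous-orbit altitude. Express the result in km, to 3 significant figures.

A synchronous orbit has period T, so by Kepler's third law a = (μT²/4π²)^(1/3).
μT²/4π² = 3.793×10¹⁶ × (3.836×10⁴)² / 39.48 = 1.414×10²⁴ m³.
a = 1.122×10⁸ m = 1.1223×10⁵ km.
Altitude h = a − R = 1.1223×10⁵ − 58230 = 54005 km.

h_sync ≈ 54000 km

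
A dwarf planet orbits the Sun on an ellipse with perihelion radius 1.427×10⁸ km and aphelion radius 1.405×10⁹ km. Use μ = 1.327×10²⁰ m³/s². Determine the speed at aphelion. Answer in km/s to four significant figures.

v ≈ 4.173 km/s

Semi-major axis a = (r_p + r_a)/2 = 7.7385×10⁸ km = 7.738×10¹¹ m.
Vis-viva: v² = μ(2/r − 1/a) = 1.327×10²⁰ × (1.423×10⁻¹² − 1.292×10⁻¹²) = 1.742×10⁷ m²/s².
v = 4173 m/s = 4.173 km/s.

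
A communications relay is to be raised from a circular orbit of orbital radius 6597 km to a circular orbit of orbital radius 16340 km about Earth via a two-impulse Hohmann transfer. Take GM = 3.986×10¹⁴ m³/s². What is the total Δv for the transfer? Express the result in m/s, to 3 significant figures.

r₁ = 6597 km = 6.597×10⁶ m.
r₂ = 16340 km = 1.634×10⁷ m.
Transfer ellipse a_t = (r₁ + r₂)/2 = 1.147×10⁷ m.
At r₁: circular v_c1 = √(μ/r₁) = 7773 m/s; transfer-perigee v_p = √[μ(2/r₁ − 1/a_t)] = 9278 m/s.
Δv₁ = v_p − v_c1 = 1505 m/s.
At r₂: circular v_c2 = √(μ/r₂) = 4939 m/s; transfer-apogee v_a = √[μ(2/r₂ − 1/a_t)] = 3746 m/s.
Δv₂ = v_c2 − v_a = 1193 m/s.
Total Δv = Δv₁ + Δv₂ = 2698 m/s.

Δv_total ≈ 2700 m/s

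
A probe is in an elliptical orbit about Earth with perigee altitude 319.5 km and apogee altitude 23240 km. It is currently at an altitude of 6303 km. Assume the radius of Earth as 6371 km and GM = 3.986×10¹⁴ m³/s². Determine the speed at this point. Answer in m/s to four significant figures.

r_p = 6371 + 319.5 = 6690.5 km = 6.6905×10⁶ m.
r_a = 6371 + 23240 = 29611 km = 2.9611×10⁷ m.
r = 6371 + 6303 = 12674 km = 1.267×10⁷ m.
Semi-major axis a = (r_p + r_a)/2 = 18151 km = 1.815×10⁷ m.
Vis-viva: v² = μ(2/r − 1/a) = 3.986×10¹⁴ × (1.578×10⁻⁷ − 5.509×10⁻⁸) = 4.094×10⁷ m²/s².
v = 6398 m/s.

v ≈ 6398 m/s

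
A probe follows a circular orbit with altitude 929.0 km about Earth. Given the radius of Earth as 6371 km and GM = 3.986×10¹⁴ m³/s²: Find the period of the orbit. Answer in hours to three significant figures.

r = 6371 + 929.0 = 7300.0 km = 7.3000×10⁶ m.
Kepler's third law: T = 2π√(r³/μ) = 2π√((7.300×10⁶)³ / 3.986×10¹⁴).
r³/μ = 9.760×10⁵ s², so T = 2π × 9.879×10² = 6.207×10³ s.
Converting: 6.207×10³ s ÷ 3600 = 1.724 hours.

T ≈ 1.72 hours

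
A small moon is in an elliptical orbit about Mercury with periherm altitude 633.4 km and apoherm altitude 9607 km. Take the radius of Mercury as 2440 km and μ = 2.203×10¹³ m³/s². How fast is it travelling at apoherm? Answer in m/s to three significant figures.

r_p = 2440 + 633.4 = 3073.4 km = 3.0734×10⁶ m.
r_a = 2440 + 9607 = 12047 km = 1.2047×10⁷ m.
Semi-major axis a = (r_p + r_a)/2 = 7560.2 km = 7.560×10⁶ m.
Vis-viva: v² = μ(2/r − 1/a) = 2.203×10¹³ × (1.660×10⁻⁷ − 1.323×10⁻⁷) = 7.434×10⁵ m²/s².
v = 862.2 m/s.

v ≈ 862 m/s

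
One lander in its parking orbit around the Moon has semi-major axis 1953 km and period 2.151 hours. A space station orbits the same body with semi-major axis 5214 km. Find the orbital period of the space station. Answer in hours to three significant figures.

Kepler's third law: T² ∝ a³, so T₂ = T₁ (a₂/a₁)^(3/2).
a₂/a₁ = 2.670, (a₂/a₁)^(3/2) = 4.362.
T₂ = 2.151 × 4.362 = 9.383 hours.

T₂ ≈ 9.38 hours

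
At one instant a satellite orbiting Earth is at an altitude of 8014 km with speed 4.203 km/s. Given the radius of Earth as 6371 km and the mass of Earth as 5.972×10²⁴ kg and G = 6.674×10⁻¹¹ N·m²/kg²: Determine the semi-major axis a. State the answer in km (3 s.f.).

a ≈ 10600 km

μ = GM = 6.674×10⁻¹¹ × 5.972×10²⁴ = 3.986×10¹⁴ m³/s².
r = 6371 + 8014 = 14385 km = 1.438×10⁷ m.
Vis-viva rearranged: 1/a = 2/r − v²/μ = 1.390×10⁻⁷ − 4.432×10⁻⁸ = 9.471×10⁻⁸ m⁻¹.
a = 1.056×10⁷ m = 10558 km.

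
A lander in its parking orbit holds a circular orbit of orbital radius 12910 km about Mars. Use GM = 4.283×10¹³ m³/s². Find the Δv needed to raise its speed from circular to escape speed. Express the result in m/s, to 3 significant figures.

Δv ≈ 754 m/s

r = 12910 km = 1.291×10⁷ m.
Circular speed v_c = √(μ/r) = 1821 m/s.
Escape speed v_esc = √(2μ/r) = √2 × v_c = 2576 m/s.
Δv = v_esc − v_c = 754.5 m/s.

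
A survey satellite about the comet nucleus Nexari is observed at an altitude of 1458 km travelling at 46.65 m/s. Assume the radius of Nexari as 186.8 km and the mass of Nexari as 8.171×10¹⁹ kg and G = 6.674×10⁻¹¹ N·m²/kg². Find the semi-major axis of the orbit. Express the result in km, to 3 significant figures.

a ≈ 1220 km

μ = GM = 6.674×10⁻¹¹ × 8.171×10¹⁹ = 5.453×10⁹ m³/s².
r = 186.8 + 1458 = 1644.8 km = 1.645×10⁶ m.
Specific orbital energy ε = v²/2 − μ/r = (46.65)²/2 − 5.453×10⁹/1.645×10⁶ = -2.227×10³ J/kg.
Since ε = −μ/(2a), a = −μ/(2ε) = 1.224×10⁶ m = 1224.2 km.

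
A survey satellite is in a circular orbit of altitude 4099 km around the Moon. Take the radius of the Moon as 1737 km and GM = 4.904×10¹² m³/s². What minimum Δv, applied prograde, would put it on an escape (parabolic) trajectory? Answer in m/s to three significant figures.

r = 1737 + 4099 = 5836.0 km = 5.8360×10⁶ m.
Circular speed v_c = √(μ/r) = 916.7 m/s.
Escape speed v_esc = √(2μ/r) = √2 × v_c = 1296 m/s.
Δv = v_esc − v_c = 379.7 m/s.

Δv ≈ 380 m/s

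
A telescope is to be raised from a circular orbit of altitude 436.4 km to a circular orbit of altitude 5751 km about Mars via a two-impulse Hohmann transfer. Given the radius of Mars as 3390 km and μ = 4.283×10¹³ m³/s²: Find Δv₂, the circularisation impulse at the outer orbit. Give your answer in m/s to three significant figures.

Δv ≈ 502 m/s

r₁ = 3390 + 436.4 = 3826.4 km = 3.8264×10⁶ m.
r₂ = 3390 + 5751 = 9141.0 km = 9.1410×10⁶ m.
Transfer ellipse a_t = (r₁ + r₂)/2 = 6.484×10⁶ m.
At r₁: circular v_c1 = √(μ/r₁) = 3346 m/s; transfer-periapsis v_p = √[μ(2/r₁ − 1/a_t)] = 3973 m/s.
At r₂: circular v_c2 = √(μ/r₂) = 2165 m/s; transfer-apoapsis v_a = √[μ(2/r₂ − 1/a_t)] = 1663 m/s.
Δv₂ = v_c2 − v_a = 501.7 m/s.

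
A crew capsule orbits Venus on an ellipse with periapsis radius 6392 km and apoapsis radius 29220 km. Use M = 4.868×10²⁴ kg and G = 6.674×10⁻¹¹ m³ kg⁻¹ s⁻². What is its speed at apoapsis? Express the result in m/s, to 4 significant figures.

μ = GM = 6.674×10⁻¹¹ × 4.868×10²⁴ = 3.249×10¹⁴ m³/s².
Semi-major axis a = (r_p + r_a)/2 = 17806 km = 1.781×10⁷ m.
Vis-viva: v² = μ(2/r − 1/a) = 3.249×10¹⁴ × (6.845×10⁻⁸ − 5.616×10⁻⁸) = 3.991×10⁶ m²/s².
v = 1998 m/s.

v ≈ 1998 m/s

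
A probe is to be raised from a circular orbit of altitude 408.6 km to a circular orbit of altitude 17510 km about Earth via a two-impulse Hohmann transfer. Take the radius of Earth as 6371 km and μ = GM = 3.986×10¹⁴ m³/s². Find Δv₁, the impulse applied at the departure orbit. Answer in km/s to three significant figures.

Δv ≈ 1.90 km/s

r₁ = 6371 + 408.6 = 6779.6 km = 6.7796×10⁶ m.
r₂ = 6371 + 17510 = 23881 km = 2.3881×10⁷ m.
Transfer ellipse a_t = (r₁ + r₂)/2 = 1.533×10⁷ m.
At r₁: circular v_c1 = √(μ/r₁) = 7668 m/s; transfer-perigee v_p = √[μ(2/r₁ − 1/a_t)] = 9570 m/s.
Δv₁ = v_p − v_c1 = 1902 m/s.
= 1.902 km/s.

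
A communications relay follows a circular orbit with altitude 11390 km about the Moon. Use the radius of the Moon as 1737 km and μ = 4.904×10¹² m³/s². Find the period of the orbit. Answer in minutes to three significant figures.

T ≈ 2250 minutes

r = 1737 + 11390 = 13127 km = 1.3127×10⁷ m.
Kepler's third law: T = 2π√(r³/μ) = 2π√((1.313×10⁷)³ / 4.904×10¹²).
r³/μ = 4.613×10⁸ s², so T = 2π × 2.148×10⁴ = 1.349×10⁵ s.
Converting: 1.349×10⁵ s ÷ 60.00 = 2249 minutes.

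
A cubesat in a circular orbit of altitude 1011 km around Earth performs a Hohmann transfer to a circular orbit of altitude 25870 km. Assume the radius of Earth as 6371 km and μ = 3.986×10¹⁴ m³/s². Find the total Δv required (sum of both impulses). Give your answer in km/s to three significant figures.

r₁ = 6371 + 1011 = 7382.0 km = 7.3820×10⁶ m.
r₂ = 6371 + 25870 = 32241 km = 3.2241×10⁷ m.
Transfer ellipse a_t = (r₁ + r₂)/2 = 1.981×10⁷ m.
At r₁: circular v_c1 = √(μ/r₁) = 7348 m/s; transfer-perigee v_p = √[μ(2/r₁ − 1/a_t)] = 9374 m/s.
Δv₁ = v_p − v_c1 = 2026 m/s.
At r₂: circular v_c2 = √(μ/r₂) = 3516 m/s; transfer-apogee v_a = √[μ(2/r₂ − 1/a_t)] = 2146 m/s.
Δv₂ = v_c2 − v_a = 1370 m/s.
Total Δv = Δv₁ + Δv₂ = 3396 m/s = 3.396 km/s.

Δv_total ≈ 3.40 km/s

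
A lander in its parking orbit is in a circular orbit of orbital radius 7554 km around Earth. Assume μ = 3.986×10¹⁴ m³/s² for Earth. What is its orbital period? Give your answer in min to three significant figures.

r = 7554 km = 7.554×10⁶ m.
Kepler's third law: T = 2π√(r³/μ) = 2π√((7.554×10⁶)³ / 3.986×10¹⁴).
r³/μ = 1.081×10⁶ s², so T = 2π × 1.040×10³ = 6.534×10³ s.
Converting: 6.534×10³ s ÷ 60.00 = 108.9 min.

T ≈ 109 min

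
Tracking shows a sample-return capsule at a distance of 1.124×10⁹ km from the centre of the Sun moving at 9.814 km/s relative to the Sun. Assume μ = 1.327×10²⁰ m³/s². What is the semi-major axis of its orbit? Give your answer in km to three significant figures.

r = 1.124×10¹² m.
Specific orbital energy ε = v²/2 − μ/r = (9814)²/2 − 1.327×10²⁰/1.124×10¹² = -6.990×10⁷ J/kg.
Since ε = −μ/(2a), a = −μ/(2ε) = 9.492×10¹¹ m = 9.4917×10⁸ km.

a ≈ 9.49×10⁸ km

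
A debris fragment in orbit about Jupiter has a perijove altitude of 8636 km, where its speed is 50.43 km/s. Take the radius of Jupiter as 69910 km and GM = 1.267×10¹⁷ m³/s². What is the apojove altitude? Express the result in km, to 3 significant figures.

r_p = 69910 + 8636 = 78546 km = 7.855×10⁷ m.
Specific energy ε = v²/2 − μ/r = -3.415×10⁸ J/kg, so a = −μ/(2ε) = 1.855×10⁸ m.
The apsides satisfy r_p + r_a = 2a, so the apojove radius is 2a − r_p = 2.925×10⁸ m = 2.9249×10⁵ km.
Apojove altitude = 2.9249×10⁵ − 69910 = 2.2258×10⁵ km.

apojove altitude ≈ 2.23×10⁵ km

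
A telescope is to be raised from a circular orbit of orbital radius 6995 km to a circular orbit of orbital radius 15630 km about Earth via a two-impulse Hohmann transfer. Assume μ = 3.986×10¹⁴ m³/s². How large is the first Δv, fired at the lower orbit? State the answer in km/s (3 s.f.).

r₁ = 6995 km = 6.995×10⁶ m.
r₂ = 15630 km = 1.563×10⁷ m.
Transfer ellipse a_t = (r₁ + r₂)/2 = 1.131×10⁷ m.
At r₁: circular v_c1 = √(μ/r₁) = 7549 m/s; transfer-perigee v_p = √[μ(2/r₁ − 1/a_t)] = 8873 m/s.
Δv₁ = v_p − v_c1 = 1324 m/s.
= 1.324 km/s.

Δv ≈ 1.32 km/s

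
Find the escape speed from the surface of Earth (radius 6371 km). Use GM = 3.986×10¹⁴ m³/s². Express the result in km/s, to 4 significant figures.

v_esc ≈ 11.19 km/s

r = R = 6.371×10⁶ m.
Escape speed v_esc = √(2μ/r) = √(2 × 3.986×10¹⁴ / 6.371×10⁶) = √(1.251×10⁸) = 11190 m/s.
= 11.19 km/s.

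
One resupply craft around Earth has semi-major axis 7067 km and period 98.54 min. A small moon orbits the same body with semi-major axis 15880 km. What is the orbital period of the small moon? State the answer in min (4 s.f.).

Kepler's third law: T² ∝ a³, so T₂ = T₁ (a₂/a₁)^(3/2).
a₂/a₁ = 2.247, (a₂/a₁)^(3/2) = 3.368.
T₂ = 98.54 × 3.368 = 331.9 min.

T₂ ≈ 331.9 min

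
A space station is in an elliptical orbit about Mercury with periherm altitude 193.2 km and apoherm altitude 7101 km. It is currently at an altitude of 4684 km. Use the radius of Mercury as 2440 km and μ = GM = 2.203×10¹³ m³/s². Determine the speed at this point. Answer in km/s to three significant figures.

v ≈ 1.60 km/s

r_p = 2440 + 193.2 = 2633.2 km = 2.6332×10⁶ m.
r_a = 2440 + 7101 = 9541.0 km = 9.5410×10⁶ m.
r = 2440 + 4684 = 7124.0 km = 7.124×10⁶ m.
Semi-major axis a = (r_p + r_a)/2 = 6087.1 km = 6.087×10⁶ m.
Vis-viva: v² = μ(2/r − 1/a) = 2.203×10¹³ × (2.807×10⁻⁷ − 1.643×10⁻⁷) = 2.566×10⁶ m²/s².
v = 1602 m/s = 1.602 km/s.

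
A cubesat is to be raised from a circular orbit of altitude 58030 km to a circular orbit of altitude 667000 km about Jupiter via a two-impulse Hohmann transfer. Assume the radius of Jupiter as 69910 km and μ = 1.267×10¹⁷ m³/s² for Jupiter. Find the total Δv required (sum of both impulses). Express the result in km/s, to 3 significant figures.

r₁ = 69910 + 58030 = 127940 km = 1.2794×10⁸ m.
r₂ = 69910 + 667000 = 736910 km = 7.3691×10⁸ m.
Transfer ellipse a_t = (r₁ + r₂)/2 = 4.324×10⁸ m.
At r₁: circular v_c1 = √(μ/r₁) = 31470 m/s; transfer-perijove v_p = √[μ(2/r₁ − 1/a_t)] = 41080 m/s.
Δv₁ = v_p − v_c1 = 9611 m/s.
At r₂: circular v_c2 = √(μ/r₂) = 13110 m/s; transfer-apojove v_a = √[μ(2/r₂ − 1/a_t)] = 7132 m/s.
Δv₂ = v_c2 − v_a = 5980 m/s.
Total Δv = Δv₁ + Δv₂ = 15590 m/s = 15.59 km/s.

Δv_total ≈ 15.6 km/s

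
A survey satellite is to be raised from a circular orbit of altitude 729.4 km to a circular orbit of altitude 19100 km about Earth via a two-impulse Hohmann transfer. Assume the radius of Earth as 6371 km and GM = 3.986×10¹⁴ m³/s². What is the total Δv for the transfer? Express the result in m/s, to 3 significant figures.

Δv_total ≈ 3220 m/s

r₁ = 6371 + 729.4 = 7100.4 km = 7.1004×10⁶ m.
r₂ = 6371 + 19100 = 25471 km = 2.5471×10⁷ m.
Transfer ellipse a_t = (r₁ + r₂)/2 = 1.629×10⁷ m.
At r₁: circular v_c1 = √(μ/r₁) = 7493 m/s; transfer-perigee v_p = √[μ(2/r₁ − 1/a_t)] = 9370 m/s.
Δv₁ = v_p − v_c1 = 1878 m/s.
At r₂: circular v_c2 = √(μ/r₂) = 3956 m/s; transfer-apogee v_a = √[μ(2/r₂ − 1/a_t)] = 2612 m/s.
Δv₂ = v_c2 − v_a = 1344 m/s.
Total Δv = Δv₁ + Δv₂ = 3221 m/s.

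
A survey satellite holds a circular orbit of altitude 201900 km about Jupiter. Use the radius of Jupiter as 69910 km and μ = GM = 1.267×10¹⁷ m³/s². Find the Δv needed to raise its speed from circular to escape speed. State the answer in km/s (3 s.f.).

r = 69910 + 201900 = 271810 km = 2.7181×10⁸ m.
Circular speed v_c = √(μ/r) = 21590 m/s.
Escape speed v_esc = √(2μ/r) = √2 × v_c = 30530 m/s.
Δv = v_esc − v_c = 8943 m/s = 8.943 km/s.

Δv ≈ 8.94 km/s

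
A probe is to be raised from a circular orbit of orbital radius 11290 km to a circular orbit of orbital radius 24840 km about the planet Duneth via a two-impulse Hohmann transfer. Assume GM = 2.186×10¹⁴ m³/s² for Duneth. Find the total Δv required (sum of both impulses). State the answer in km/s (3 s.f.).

r₁ = 11290 km = 1.129×10⁷ m.
r₂ = 24840 km = 2.484×10⁷ m.
Transfer ellipse a_t = (r₁ + r₂)/2 = 1.806×10⁷ m.
At r₁: circular v_c1 = √(μ/r₁) = 4400 m/s; transfer-periapsis v_p = √[μ(2/r₁ − 1/a_t)] = 5160 m/s.
Δv₁ = v_p − v_c1 = 759.6 m/s.
At r₂: circular v_c2 = √(μ/r₂) = 2967 m/s; transfer-apoapsis v_a = √[μ(2/r₂ − 1/a_t)] = 2345 m/s.
Δv₂ = v_c2 − v_a = 621.3 m/s.
Total Δv = Δv₁ + Δv₂ = 1381 m/s = 1.381 km/s.

Δv_total ≈ 1.38 km/s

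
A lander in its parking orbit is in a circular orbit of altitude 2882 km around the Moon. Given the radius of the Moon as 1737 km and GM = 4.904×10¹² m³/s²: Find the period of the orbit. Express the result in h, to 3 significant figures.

T ≈ 7.82 h

r = 1737 + 2882 = 4619.0 km = 4.6190×10⁶ m.
Kepler's third law: T = 2π√(r³/μ) = 2π√((4.619×10⁶)³ / 4.904×10¹²).
r³/μ = 2.010×10⁷ s², so T = 2π × 4.483×10³ = 2.817×10⁴ s.
Converting: 2.817×10⁴ s ÷ 3600 = 7.824 h.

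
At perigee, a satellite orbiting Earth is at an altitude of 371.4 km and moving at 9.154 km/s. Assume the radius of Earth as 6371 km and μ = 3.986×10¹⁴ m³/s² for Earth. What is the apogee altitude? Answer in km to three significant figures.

r_p = 6371 + 371.4 = 6742.4 km = 6.742×10⁶ m.
Specific energy ε = v²/2 − μ/r = -1.722×10⁷ J/kg, so a = −μ/(2ε) = 1.157×10⁷ m.
The apsides satisfy r_p + r_a = 2a, so the apogee radius is 2a − r_p = 1.640×10⁷ m = 16404 km.
Apogee altitude = 16404 − 6371 = 10033 km.

apogee altitude ≈ 10000 km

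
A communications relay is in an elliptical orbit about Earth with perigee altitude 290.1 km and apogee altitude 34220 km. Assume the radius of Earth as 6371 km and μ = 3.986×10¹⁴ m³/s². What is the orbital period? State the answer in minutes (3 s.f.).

r_p = 6371 + 290.1 = 6661.1 km = 6.6611×10⁶ m.
r_a = 6371 + 34220 = 40591 km = 4.0591×10⁷ m.
Semi-major axis a = (r_p + r_a)/2 = (6661.1 + 40591)/2 = 23626 km = 2.363×10⁷ m.
By Kepler's third law T = 2π√(a³/μ) = 2π × 5.752×10³ = 3.614×10⁴ s.
= 602.3 minutes.

T ≈ 602 minutes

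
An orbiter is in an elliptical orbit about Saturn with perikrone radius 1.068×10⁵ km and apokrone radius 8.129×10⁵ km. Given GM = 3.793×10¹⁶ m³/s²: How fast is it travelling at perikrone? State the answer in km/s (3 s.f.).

Semi-major axis a = (r_p + r_a)/2 = 4.5985×10⁵ km = 4.598×10⁸ m.
Vis-viva: v² = μ(2/r − 1/a) = 3.793×10¹⁶ × (1.873×10⁻⁸ − 2.175×10⁻⁹) = 6.278×10⁸ m²/s².
v = 25060 m/s = 25.06 km/s.

v ≈ 25.1 km/s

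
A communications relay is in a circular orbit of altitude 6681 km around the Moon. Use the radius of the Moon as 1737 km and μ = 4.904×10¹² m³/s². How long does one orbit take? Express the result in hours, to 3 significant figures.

T ≈ 19.2 hours

r = 1737 + 6681 = 8418.0 km = 8.4180×10⁶ m.
Kepler's third law: T = 2π√(r³/μ) = 2π√((8.418×10⁶)³ / 4.904×10¹²).
r³/μ = 1.216×10⁸ s², so T = 2π × 1.103×10⁴ = 6.930×10⁴ s.
Converting: 6.930×10⁴ s ÷ 3600 = 19.25 hours.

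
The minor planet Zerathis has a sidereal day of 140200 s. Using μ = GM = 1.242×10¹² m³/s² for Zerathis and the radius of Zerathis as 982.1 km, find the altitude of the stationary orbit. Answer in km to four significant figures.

A synchronous orbit has period T, so by Kepler's third law a = (μT²/4π²)^(1/3).
μT²/4π² = 1.242×10¹² × (1.402×10⁵)² / 39.48 = 6.184×10²⁰ m³.
a = 8.520×10⁶ m = 8519.6 km.
Altitude h = a − R = 8519.6 − 982.1 = 7537.5 km.

h_sync ≈ 7538 km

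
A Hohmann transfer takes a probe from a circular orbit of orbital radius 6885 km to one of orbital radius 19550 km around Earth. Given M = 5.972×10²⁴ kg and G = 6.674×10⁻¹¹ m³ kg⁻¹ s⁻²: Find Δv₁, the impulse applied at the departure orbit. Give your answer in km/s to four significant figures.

Δv ≈ 1.645 km/s

μ = GM = 6.674×10⁻¹¹ × 5.972×10²⁴ = 3.986×10¹⁴ m³/s².
r₁ = 6885 km = 6.885×10⁶ m.
r₂ = 19550 km = 1.955×10⁷ m.
Transfer ellipse a_t = (r₁ + r₂)/2 = 1.322×10⁷ m.
At r₁: circular v_c1 = √(μ/r₁) = 7609 m/s; transfer-perigee v_p = √[μ(2/r₁ − 1/a_t)] = 9253 m/s.
Δv₁ = v_p − v_c1 = 1645 m/s.
= 1.645 km/s.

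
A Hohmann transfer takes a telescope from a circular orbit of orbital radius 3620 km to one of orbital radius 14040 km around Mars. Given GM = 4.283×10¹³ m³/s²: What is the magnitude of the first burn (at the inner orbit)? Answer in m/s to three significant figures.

r₁ = 3620 km = 3.620×10⁶ m.
r₂ = 14040 km = 1.404×10⁷ m.
Transfer ellipse a_t = (r₁ + r₂)/2 = 8.830×10⁶ m.
At r₁: circular v_c1 = √(μ/r₁) = 3440 m/s; transfer-periapsis v_p = √[μ(2/r₁ − 1/a_t)] = 4337 m/s.
Δv₁ = v_p − v_c1 = 897.6 m/s.

Δv ≈ 898 m/s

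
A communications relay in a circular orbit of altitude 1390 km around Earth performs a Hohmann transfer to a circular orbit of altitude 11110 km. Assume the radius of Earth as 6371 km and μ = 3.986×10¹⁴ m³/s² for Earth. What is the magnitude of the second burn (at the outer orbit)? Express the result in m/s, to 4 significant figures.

Δv ≈ 1031 m/s

r₁ = 6371 + 1390 = 7761.0 km = 7.7610×10⁶ m.
r₂ = 6371 + 11110 = 17481 km = 1.7481×10⁷ m.
Transfer ellipse a_t = (r₁ + r₂)/2 = 1.262×10⁷ m.
At r₁: circular v_c1 = √(μ/r₁) = 7167 m/s; transfer-perigee v_p = √[μ(2/r₁ − 1/a_t)] = 8434 m/s.
At r₂: circular v_c2 = √(μ/r₂) = 4775 m/s; transfer-apogee v_a = √[μ(2/r₂ − 1/a_t)] = 3745 m/s.
Δv₂ = v_c2 − v_a = 1031 m/s.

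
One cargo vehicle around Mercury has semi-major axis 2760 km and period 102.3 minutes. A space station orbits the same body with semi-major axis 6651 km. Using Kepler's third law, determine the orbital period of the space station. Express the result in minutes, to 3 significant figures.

Kepler's third law: T² ∝ a³, so T₂ = T₁ (a₂/a₁)^(3/2).
a₂/a₁ = 2.410, (a₂/a₁)^(3/2) = 3.741.
T₂ = 102.3 × 3.741 = 382.7 minutes.

T₂ ≈ 383 minutes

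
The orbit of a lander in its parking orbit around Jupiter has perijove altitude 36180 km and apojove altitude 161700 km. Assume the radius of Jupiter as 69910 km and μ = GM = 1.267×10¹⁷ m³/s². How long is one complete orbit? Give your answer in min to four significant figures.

T ≈ 645.5 min

r_p = 69910 + 36180 = 106090 km = 1.0609×10⁸ m.
r_a = 69910 + 161700 = 231610 km = 2.3161×10⁸ m.
Semi-major axis a = (r_p + r_a)/2 = (1.0609×10⁵ + 2.3161×10⁵)/2 = 1.6885×10⁵ km = 1.688×10⁸ m.
By Kepler's third law T = 2π√(a³/μ) = 2π × 6.164×10³ = 3.873×10⁴ s.
= 645.5 min.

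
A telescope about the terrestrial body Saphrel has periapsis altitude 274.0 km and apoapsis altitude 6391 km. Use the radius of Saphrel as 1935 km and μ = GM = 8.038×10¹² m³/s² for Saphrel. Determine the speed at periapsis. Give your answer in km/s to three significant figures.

r_p = 1935 + 274.0 = 2209.0 km = 2.2090×10⁶ m.
r_a = 1935 + 6391 = 8326.0 km = 8.3260×10⁶ m.
Semi-major axis a = (r_p + r_a)/2 = 5267.5 km = 5.268×10⁶ m.
Vis-viva: v² = μ(2/r − 1/a) = 8.038×10¹² × (9.054×10⁻⁷ − 1.898×10⁻⁷) = 5.752×10⁶ m²/s².
v = 2398 m/s = 2.398 km/s.

v ≈ 2.40 km/s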